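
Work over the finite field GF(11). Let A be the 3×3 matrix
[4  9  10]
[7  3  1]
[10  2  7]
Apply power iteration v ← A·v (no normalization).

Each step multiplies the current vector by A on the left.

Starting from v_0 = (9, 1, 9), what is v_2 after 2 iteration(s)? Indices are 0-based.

v_0 = (9, 1, 9).
v_1 = A·v_0 = (3, 9, 1).
v_2 = A·v_1 = (4, 5, 0).

v_2 = (4, 5, 0)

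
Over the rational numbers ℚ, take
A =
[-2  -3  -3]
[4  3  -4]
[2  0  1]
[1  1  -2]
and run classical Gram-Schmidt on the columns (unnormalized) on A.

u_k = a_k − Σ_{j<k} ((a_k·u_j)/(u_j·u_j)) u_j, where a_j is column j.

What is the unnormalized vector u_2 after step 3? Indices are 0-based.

Step 1: u_0 = a_0 = (-2, 4, 2, 1).
Step 2: u_1 = a_1 − (19/25)·u_0 = (-37/25, -1/25, -38/25, 6/25).
Step 3: u_2 = a_2 − (-2/5)·u_0 − (65/114)·u_1 = (-337/114, -271/114, 8/3, -33/19).

u_2 = (-337/114, -271/114, 8/3, -33/19)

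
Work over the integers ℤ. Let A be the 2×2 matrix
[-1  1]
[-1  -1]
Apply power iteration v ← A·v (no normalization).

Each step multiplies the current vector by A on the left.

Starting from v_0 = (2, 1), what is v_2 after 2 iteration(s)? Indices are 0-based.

v_0 = (2, 1).
v_1 = A·v_0 = (-1, -3).
v_2 = A·v_1 = (-2, 4).

v_2 = (-2, 4)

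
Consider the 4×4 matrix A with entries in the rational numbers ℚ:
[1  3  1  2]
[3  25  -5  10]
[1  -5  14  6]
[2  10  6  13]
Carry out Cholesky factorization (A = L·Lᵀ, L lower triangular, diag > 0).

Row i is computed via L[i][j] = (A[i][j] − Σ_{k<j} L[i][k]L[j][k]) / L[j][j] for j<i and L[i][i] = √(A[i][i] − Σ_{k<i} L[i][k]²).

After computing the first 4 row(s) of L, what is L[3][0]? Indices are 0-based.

L[3][0] = 2

Step 1: L[0][0] = √(1) = 1.
  L[1][0] = (3) / L[0][0] = 3.
Step 2: L[1][1] = √(16) = 4.
  L[2][0] = (1) / L[0][0] = 1.
  L[2][1] = (-8) / L[1][1] = -2.
Step 3: L[2][2] = √(9) = 3.
  L[3][0] = (2) / L[0][0] = 2.
  L[3][1] = (4) / L[1][1] = 1.
  L[3][2] = (6) / L[2][2] = 2.
Step 4: L[3][3] = √(4) = 2.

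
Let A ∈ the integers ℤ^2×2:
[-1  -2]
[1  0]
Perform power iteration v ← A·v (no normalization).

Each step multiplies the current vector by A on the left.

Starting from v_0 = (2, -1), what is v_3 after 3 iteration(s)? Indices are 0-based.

v_0 = (2, -1).
v_1 = A·v_0 = (0, 2).
v_2 = A·v_1 = (-4, 0).
v_3 = A·v_2 = (4, -4).

v_3 = (4, -4)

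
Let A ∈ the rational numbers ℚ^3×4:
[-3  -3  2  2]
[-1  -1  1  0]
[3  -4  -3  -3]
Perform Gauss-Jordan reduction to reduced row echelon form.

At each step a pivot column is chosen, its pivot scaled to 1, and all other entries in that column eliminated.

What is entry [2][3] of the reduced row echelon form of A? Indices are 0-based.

M[2][3] = -2

[1] R0 /= -3  ⇒  (1, 1, -2/3, -2/3)
     R1 -= -1·R0  ⇒  (0, 0, 1/3, -2/3)
     R2 -= 3·R0  ⇒  (0, -7, -1, -1)
[2] R1 <-> R2
[2] R1 /= -7  ⇒  (0, 1, 1/7, 1/7)
     R0 -= 1·R1  ⇒  (1, 0, -17/21, -17/21)
[3] R2 /= 1/3  ⇒  (0, 0, 1, -2)
     R0 -= -17/21·R2  ⇒  (1, 0, 0, -17/7)
     R1 -= 1/7·R2  ⇒  (0, 1, 0, 3/7)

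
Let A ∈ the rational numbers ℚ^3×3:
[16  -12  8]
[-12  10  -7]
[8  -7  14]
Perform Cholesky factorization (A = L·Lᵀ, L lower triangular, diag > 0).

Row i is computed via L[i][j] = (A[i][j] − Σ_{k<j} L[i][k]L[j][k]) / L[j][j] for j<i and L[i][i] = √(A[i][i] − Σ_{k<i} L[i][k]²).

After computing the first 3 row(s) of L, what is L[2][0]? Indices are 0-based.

Step 1: L[0][0] = √(16) = 4.
  L[1][0] = (-12) / L[0][0] = -3.
Step 2: L[1][1] = √(1) = 1.
  L[2][0] = (8) / L[0][0] = 2.
  L[2][1] = (-1) / L[1][1] = -1.
Step 3: L[2][2] = √(9) = 3.

L[2][0] = 2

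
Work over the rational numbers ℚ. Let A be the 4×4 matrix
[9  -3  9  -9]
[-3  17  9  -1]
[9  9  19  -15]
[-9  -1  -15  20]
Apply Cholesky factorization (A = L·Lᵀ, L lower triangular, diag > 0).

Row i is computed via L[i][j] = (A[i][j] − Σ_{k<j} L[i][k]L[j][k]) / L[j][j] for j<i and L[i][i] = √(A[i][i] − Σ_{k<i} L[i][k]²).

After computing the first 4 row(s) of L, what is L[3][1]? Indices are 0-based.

L[3][1] = -1

Step 1: L[0][0] = √(9) = 3.
  L[1][0] = (-3) / L[0][0] = -1.
Step 2: L[1][1] = √(16) = 4.
  L[2][0] = (9) / L[0][0] = 3.
  L[2][1] = (12) / L[1][1] = 3.
Step 3: L[2][2] = √(1) = 1.
  L[3][0] = (-9) / L[0][0] = -3.
  L[3][1] = (-4) / L[1][1] = -1.
  L[3][2] = (-3) / L[2][2] = -3.
Step 4: L[3][3] = √(1) = 1.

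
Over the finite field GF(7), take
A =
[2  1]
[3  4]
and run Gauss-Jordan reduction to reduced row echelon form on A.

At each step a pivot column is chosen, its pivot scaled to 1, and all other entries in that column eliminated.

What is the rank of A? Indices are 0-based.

[1] R0 /= 2  ⇒  (1, 4)
     R1 -= 3·R0  ⇒  (0, 6)
[2] R1 /= 6  ⇒  (0, 1)
     R0 -= 4·R1  ⇒  (1, 0)

rank = 2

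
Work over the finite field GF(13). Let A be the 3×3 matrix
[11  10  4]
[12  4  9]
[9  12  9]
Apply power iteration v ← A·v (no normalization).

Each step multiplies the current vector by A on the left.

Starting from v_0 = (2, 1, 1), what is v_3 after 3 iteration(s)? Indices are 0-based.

v_0 = (2, 1, 1).
v_1 = A·v_0 = (10, 11, 0).
v_2 = A·v_1 = (12, 8, 1).
v_3 = A·v_2 = (8, 3, 5).

v_3 = (8, 3, 5)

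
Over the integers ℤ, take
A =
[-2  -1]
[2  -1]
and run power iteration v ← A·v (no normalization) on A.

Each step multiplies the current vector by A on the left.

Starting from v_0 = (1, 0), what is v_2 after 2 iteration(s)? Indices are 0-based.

v_2 = (2, -6)

v_0 = (1, 0).
v_1 = A·v_0 = (-2, 2).
v_2 = A·v_1 = (2, -6).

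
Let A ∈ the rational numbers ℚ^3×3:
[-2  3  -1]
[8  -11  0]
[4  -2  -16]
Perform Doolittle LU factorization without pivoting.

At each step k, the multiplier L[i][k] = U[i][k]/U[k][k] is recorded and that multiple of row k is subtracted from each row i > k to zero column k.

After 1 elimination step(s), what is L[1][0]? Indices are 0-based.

k=0: U[0][0]=-2
  eliminate (1,0): mult=-4, new row 1: (0, 1, -4); set L[1][0]=-4
  eliminate (2,0): mult=-2, new row 2: (0, 4, -18); set L[2][0]=-2

L[1][0] = -4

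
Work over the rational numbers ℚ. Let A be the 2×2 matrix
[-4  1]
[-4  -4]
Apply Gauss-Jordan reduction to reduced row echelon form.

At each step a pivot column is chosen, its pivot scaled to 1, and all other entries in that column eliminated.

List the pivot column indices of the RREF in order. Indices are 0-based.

[1] R0 /= -4  ⇒  (1, -1/4)
     R1 -= -4·R0  ⇒  (0, -5)
[2] R1 /= -5  ⇒  (0, 1)
     R0 -= -1/4·R1  ⇒  (1, 0)

pivot columns: 0, 1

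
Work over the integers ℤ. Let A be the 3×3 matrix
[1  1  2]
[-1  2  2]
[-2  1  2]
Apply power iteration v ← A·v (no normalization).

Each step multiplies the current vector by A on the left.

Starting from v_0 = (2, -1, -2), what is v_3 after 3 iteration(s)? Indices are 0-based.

v_3 = (-100, -73, -13)

v_0 = (2, -1, -2).
v_1 = A·v_0 = (-3, -8, -9).
v_2 = A·v_1 = (-29, -31, -20).
v_3 = A·v_2 = (-100, -73, -13).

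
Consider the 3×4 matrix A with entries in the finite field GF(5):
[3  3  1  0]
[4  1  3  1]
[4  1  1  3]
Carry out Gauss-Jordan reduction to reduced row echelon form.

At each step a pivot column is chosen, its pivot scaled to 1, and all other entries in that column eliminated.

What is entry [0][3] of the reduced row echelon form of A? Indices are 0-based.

M[0][3] = 4

pivot(0,0)=3: scale R0 → (1, 1, 2, 0)
  clear (1,0): R1 −= (4)R0 → (0, 2, 0, 1)
  clear (2,0): R2 −= (4)R0 → (0, 2, 3, 3)
pivot(1,1)=2: scale R1 → (0, 1, 0, 3)
  clear (0,1): R0 −= (1)R1 → (1, 0, 2, 2)
  clear (2,1): R2 −= (2)R1 → (0, 0, 3, 2)
pivot(2,2)=3: scale R2 → (0, 0, 1, 4)
  clear (0,2): R0 −= (2)R2 → (1, 0, 0, 4)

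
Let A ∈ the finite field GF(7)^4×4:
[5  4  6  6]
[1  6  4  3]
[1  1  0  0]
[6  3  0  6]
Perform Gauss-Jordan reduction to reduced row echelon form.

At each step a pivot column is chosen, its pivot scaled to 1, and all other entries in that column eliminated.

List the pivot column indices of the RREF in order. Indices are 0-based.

pivot columns: 0, 1, 2, 3

step 1: normalize row 0 (÷5) = (1, 5, 4, 4)
  row 1: subtract 1×row0 = (0, 1, 0, 6)
  row 2: subtract 1×row0 = (0, 3, 3, 3)
  row 3: subtract 6×row0 = (0, 1, 4, 3)
step 2: normalize row 1 (÷1) = (0, 1, 0, 6)
  row 0: subtract 5×row1 = (1, 0, 4, 2)
  row 2: subtract 3×row1 = (0, 0, 3, 6)
  row 3: subtract 1×row1 = (0, 0, 4, 4)
step 3: normalize row 2 (÷3) = (0, 0, 1, 2)
  row 0: subtract 4×row2 = (1, 0, 0, 1)
  row 3: subtract 4×row2 = (0, 0, 0, 3)
step 4: normalize row 3 (÷3) = (0, 0, 0, 1)
  row 0: subtract 1×row3 = (1, 0, 0, 0)
  row 1: subtract 6×row3 = (0, 1, 0, 0)
  row 2: subtract 2×row3 = (0, 0, 1, 0)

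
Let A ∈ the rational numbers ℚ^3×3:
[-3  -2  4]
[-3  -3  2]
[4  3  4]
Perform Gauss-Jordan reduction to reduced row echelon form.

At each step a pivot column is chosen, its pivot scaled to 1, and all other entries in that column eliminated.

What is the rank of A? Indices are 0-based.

rank = 3

step 1: normalize row 0 (÷-3) = (1, 2/3, -4/3)
  row 1: subtract -3×row0 = (0, -1, -2)
  row 2: subtract 4×row0 = (0, 1/3, 28/3)
step 2: normalize row 1 (÷-1) = (0, 1, 2)
  row 0: subtract 2/3×row1 = (1, 0, -8/3)
  row 2: subtract 1/3×row1 = (0, 0, 26/3)
step 3: normalize row 2 (÷26/3) = (0, 0, 1)
  row 0: subtract -8/3×row2 = (1, 0, 0)
  row 1: subtract 2×row2 = (0, 1, 0)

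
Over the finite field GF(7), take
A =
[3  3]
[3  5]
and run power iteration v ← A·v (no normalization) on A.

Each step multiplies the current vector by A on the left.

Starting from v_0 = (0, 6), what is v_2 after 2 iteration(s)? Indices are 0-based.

v_0 = (0, 6).
v_1 = A·v_0 = (4, 2).
v_2 = A·v_1 = (4, 1).

v_2 = (4, 1)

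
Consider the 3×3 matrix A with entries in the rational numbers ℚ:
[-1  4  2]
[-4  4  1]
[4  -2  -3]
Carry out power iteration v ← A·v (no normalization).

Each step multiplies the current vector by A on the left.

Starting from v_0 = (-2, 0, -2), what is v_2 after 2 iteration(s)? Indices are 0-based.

v_0 = (-2, 0, -2).
v_1 = A·v_0 = (-2, 6, -2).
v_2 = A·v_1 = (22, 30, -14).

v_2 = (22, 30, -14)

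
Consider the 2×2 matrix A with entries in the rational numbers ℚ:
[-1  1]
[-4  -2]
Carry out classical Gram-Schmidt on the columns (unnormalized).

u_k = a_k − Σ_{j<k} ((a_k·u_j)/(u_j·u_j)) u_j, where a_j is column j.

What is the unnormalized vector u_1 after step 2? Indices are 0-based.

u_1 = (24/17, -6/17)

Step 1: u_0 = a_0 = (-1, -4).
Step 2: u_1 = a_1 − (7/17)·u_0 = (24/17, -6/17).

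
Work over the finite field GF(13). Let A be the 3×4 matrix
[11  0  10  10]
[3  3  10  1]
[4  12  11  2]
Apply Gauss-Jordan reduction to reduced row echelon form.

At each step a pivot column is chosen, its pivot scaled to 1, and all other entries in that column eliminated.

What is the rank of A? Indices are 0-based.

rank = 3

pivot(0,0)=11: scale R0 → (1, 0, 8, 8)
  clear (1,0): R1 −= (3)R0 → (0, 3, 12, 3)
  clear (2,0): R2 −= (4)R0 → (0, 12, 5, 9)
pivot(1,1)=3: scale R1 → (0, 1, 4, 1)
  clear (2,1): R2 −= (12)R1 → (0, 0, 9, 10)
pivot(2,2)=9: scale R2 → (0, 0, 1, 4)
  clear (0,2): R0 −= (8)R2 → (1, 0, 0, 2)
  clear (1,2): R1 −= (4)R2 → (0, 1, 0, 11)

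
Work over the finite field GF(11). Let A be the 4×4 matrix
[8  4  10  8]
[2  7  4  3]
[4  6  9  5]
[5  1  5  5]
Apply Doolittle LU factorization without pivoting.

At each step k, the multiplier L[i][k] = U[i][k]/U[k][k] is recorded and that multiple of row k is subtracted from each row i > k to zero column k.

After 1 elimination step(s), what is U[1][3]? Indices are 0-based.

U[1][3] = 1

Step 1: pivot at (0,0) is 8.
  row1 ← row1 − (3)·row0  ⇒  L[1][0]=3, U row1=(0, 6, 7, 1)
  row2 ← row2 − (6)·row0  ⇒  L[2][0]=6, U row2=(0, 4, 4, 1)
  row3 ← row3 − (2)·row0  ⇒  L[3][0]=2, U row3=(0, 4, 7, 0)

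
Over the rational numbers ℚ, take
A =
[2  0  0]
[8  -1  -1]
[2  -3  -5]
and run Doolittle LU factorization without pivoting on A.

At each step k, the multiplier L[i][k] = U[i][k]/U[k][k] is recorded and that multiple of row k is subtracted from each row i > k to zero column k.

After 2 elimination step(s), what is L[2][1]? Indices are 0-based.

k=0: U[0][0]=2
  eliminate (1,0): mult=4, new row 1: (0, -1, -1); set L[1][0]=4
  eliminate (2,0): mult=1, new row 2: (0, -3, -5); set L[2][0]=1
k=1: U[1][1]=-1
  eliminate (2,1): mult=3, new row 2: (0, 0, -2); set L[2][1]=3

L[2][1] = 3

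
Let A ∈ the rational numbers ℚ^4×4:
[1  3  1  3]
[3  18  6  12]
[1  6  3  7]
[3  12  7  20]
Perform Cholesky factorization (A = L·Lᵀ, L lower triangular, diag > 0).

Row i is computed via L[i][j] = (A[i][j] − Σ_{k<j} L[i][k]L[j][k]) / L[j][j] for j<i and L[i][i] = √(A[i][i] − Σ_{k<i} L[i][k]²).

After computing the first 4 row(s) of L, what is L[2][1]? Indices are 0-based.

L[2][1] = 1

Step 1: L[0][0] = √(1) = 1.
  L[1][0] = (3) / L[0][0] = 3.
Step 2: L[1][1] = √(9) = 3.
  L[2][0] = (1) / L[0][0] = 1.
  L[2][1] = (3) / L[1][1] = 1.
Step 3: L[2][2] = √(1) = 1.
  L[3][0] = (3) / L[0][0] = 3.
  L[3][1] = (3) / L[1][1] = 1.
  L[3][2] = (3) / L[2][2] = 3.
Step 4: L[3][3] = √(1) = 1.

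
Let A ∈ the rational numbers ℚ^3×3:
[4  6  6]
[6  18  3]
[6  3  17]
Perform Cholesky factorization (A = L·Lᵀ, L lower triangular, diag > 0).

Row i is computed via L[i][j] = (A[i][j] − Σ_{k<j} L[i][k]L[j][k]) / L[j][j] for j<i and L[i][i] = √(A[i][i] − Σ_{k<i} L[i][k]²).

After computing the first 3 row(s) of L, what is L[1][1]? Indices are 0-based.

Step 1: L[0][0] = √(4) = 2.
  L[1][0] = (6) / L[0][0] = 3.
Step 2: L[1][1] = √(9) = 3.
  L[2][0] = (6) / L[0][0] = 3.
  L[2][1] = (-6) / L[1][1] = -2.
Step 3: L[2][2] = √(4) = 2.

L[1][1] = 3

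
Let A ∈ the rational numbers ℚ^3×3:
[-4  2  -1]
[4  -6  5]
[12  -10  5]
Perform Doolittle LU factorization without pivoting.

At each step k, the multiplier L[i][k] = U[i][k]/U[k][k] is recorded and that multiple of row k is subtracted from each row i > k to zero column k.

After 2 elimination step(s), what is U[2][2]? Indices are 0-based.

Step 1: pivot at (0,0) is -4.
  row1 ← row1 − (-1)·row0  ⇒  L[1][0]=-1, U row1=(0, -4, 4)
  row2 ← row2 − (-3)·row0  ⇒  L[2][0]=-3, U row2=(0, -4, 2)
Step 2: pivot at (1,1) is -4.
  row2 ← row2 − (1)·row1  ⇒  L[2][1]=1, U row2=(0, 0, -2)

U[2][2] = -2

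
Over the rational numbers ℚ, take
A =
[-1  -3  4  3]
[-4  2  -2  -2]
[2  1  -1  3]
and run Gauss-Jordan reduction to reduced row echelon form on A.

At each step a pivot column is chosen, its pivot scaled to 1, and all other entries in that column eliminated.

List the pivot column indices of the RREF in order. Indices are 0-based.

pivot columns: 0, 1, 2

pivot(0,0)=-1: scale R0 → (1, 3, -4, -3)
  clear (1,0): R1 −= (-4)R0 → (0, 14, -18, -14)
  clear (2,0): R2 −= (2)R0 → (0, -5, 7, 9)
pivot(1,1)=14: scale R1 → (0, 1, -9/7, -1)
  clear (0,1): R0 −= (3)R1 → (1, 0, -1/7, 0)
  clear (2,1): R2 −= (-5)R1 → (0, 0, 4/7, 4)
pivot(2,2)=4/7: scale R2 → (0, 0, 1, 7)
  clear (0,2): R0 −= (-1/7)R2 → (1, 0, 0, 1)
  clear (1,2): R1 −= (-9/7)R2 → (0, 1, 0, 8)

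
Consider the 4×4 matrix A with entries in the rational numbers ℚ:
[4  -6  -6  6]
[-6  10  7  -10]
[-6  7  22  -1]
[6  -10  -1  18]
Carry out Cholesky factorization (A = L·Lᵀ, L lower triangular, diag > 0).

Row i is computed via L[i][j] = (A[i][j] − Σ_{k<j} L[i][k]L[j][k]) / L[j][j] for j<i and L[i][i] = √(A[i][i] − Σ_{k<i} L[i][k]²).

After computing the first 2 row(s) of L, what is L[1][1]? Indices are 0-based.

L[1][1] = 1

Step 1: L[0][0] = √(4) = 2.
  L[1][0] = (-6) / L[0][0] = -3.
Step 2: L[1][1] = √(1) = 1.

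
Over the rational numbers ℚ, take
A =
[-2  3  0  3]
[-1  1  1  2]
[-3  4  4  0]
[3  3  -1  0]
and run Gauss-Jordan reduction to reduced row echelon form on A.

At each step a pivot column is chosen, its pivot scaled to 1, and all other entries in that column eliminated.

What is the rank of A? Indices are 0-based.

[1] R0 /= -2  ⇒  (1, -3/2, 0, -3/2)
     R1 -= -1·R0  ⇒  (0, -1/2, 1, 1/2)
     R2 -= -3·R0  ⇒  (0, -1/2, 4, -9/2)
     R3 -= 3·R0  ⇒  (0, 15/2, -1, 9/2)
[2] R1 /= -1/2  ⇒  (0, 1, -2, -1)
     R0 -= -3/2·R1  ⇒  (1, 0, -3, -3)
     R2 -= -1/2·R1  ⇒  (0, 0, 3, -5)
     R3 -= 15/2·R1  ⇒  (0, 0, 14, 12)
[3] R2 /= 3  ⇒  (0, 0, 1, -5/3)
     R0 -= -3·R2  ⇒  (1, 0, 0, -8)
     R1 -= -2·R2  ⇒  (0, 1, 0, -13/3)
     R3 -= 14·R2  ⇒  (0, 0, 0, 106/3)
[4] R3 /= 106/3  ⇒  (0, 0, 0, 1)
     R0 -= -8·R3  ⇒  (1, 0, 0, 0)
     R1 -= -13/3·R3  ⇒  (0, 1, 0, 0)
     R2 -= -5/3·R3  ⇒  (0, 0, 1, 0)

rank = 4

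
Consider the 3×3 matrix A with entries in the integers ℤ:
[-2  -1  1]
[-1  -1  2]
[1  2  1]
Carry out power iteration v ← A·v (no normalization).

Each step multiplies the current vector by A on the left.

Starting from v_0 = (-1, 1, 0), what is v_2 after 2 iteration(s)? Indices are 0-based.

v_2 = (-1, 1, 2)

v_0 = (-1, 1, 0).
v_1 = A·v_0 = (1, 0, 1).
v_2 = A·v_1 = (-1, 1, 2).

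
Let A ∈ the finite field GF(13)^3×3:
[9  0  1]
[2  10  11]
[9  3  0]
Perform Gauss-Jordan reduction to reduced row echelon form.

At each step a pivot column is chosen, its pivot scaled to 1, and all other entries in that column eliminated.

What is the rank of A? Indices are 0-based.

rank = 3

[1] R0 /= 9  ⇒  (1, 0, 3)
     R1 -= 2·R0  ⇒  (0, 10, 5)
     R2 -= 9·R0  ⇒  (0, 3, 12)
[2] R1 /= 10  ⇒  (0, 1, 7)
     R2 -= 3·R1  ⇒  (0, 0, 4)
[3] R2 /= 4  ⇒  (0, 0, 1)
     R0 -= 3·R2  ⇒  (1, 0, 0)
     R1 -= 7·R2  ⇒  (0, 1, 0)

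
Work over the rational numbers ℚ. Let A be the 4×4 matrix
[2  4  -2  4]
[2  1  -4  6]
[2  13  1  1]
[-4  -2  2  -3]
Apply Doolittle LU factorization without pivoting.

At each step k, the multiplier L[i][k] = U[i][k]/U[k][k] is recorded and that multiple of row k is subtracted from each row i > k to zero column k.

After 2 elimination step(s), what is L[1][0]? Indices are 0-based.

k=0: U[0][0]=2
  eliminate (1,0): mult=1, new row 1: (0, -3, -2, 2); set L[1][0]=1
  eliminate (2,0): mult=1, new row 2: (0, 9, 3, -3); set L[2][0]=1
  eliminate (3,0): mult=-2, new row 3: (0, 6, -2, 5); set L[3][0]=-2
k=1: U[1][1]=-3
  eliminate (2,1): mult=-3, new row 2: (0, 0, -3, 3); set L[2][1]=-3
  eliminate (3,1): mult=-2, new row 3: (0, 0, -6, 9); set L[3][1]=-2

L[1][0] = 1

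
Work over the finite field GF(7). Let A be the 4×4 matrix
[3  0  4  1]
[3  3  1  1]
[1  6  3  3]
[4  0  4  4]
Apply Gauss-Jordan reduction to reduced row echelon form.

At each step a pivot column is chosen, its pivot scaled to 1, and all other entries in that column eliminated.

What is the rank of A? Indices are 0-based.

rank = 4

step 1: normalize row 0 (÷3) = (1, 0, 6, 5)
  row 1: subtract 3×row0 = (0, 3, 4, 0)
  row 2: subtract 1×row0 = (0, 6, 4, 5)
  row 3: subtract 4×row0 = (0, 0, 1, 5)
step 2: normalize row 1 (÷3) = (0, 1, 6, 0)
  row 2: subtract 6×row1 = (0, 0, 3, 5)
step 3: normalize row 2 (÷3) = (0, 0, 1, 4)
  row 0: subtract 6×row2 = (1, 0, 0, 2)
  row 1: subtract 6×row2 = (0, 1, 0, 4)
  row 3: subtract 1×row2 = (0, 0, 0, 1)
step 4: normalize row 3 (÷1) = (0, 0, 0, 1)
  row 0: subtract 2×row3 = (1, 0, 0, 0)
  row 1: subtract 4×row3 = (0, 1, 0, 0)
  row 2: subtract 4×row3 = (0, 0, 1, 0)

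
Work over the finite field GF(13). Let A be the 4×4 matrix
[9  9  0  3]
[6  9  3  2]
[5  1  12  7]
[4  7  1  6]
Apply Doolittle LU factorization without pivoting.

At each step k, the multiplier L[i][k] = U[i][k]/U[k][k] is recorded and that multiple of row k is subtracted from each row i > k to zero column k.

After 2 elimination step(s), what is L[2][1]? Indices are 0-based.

k=0: U[0][0]=9
  eliminate (1,0): mult=5, new row 1: (0, 3, 3, 0); set L[1][0]=5
  eliminate (2,0): mult=2, new row 2: (0, 9, 12, 1); set L[2][0]=2
  eliminate (3,0): mult=12, new row 3: (0, 3, 1, 9); set L[3][0]=12
k=1: U[1][1]=3
  eliminate (2,1): mult=3, new row 2: (0, 0, 3, 1); set L[2][1]=3
  eliminate (3,1): mult=1, new row 3: (0, 0, 11, 9); set L[3][1]=1

L[2][1] = 3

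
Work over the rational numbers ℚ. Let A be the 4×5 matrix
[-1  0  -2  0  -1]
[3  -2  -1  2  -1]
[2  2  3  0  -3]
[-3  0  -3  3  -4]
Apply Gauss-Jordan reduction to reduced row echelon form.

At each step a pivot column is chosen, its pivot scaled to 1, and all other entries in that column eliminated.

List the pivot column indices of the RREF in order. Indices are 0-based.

pivot columns: 0, 1, 2, 3

pivot(0,0)=-1: scale R0 → (1, 0, 2, 0, 1)
  clear (1,0): R1 −= (3)R0 → (0, -2, -7, 2, -4)
  clear (2,0): R2 −= (2)R0 → (0, 2, -1, 0, -5)
  clear (3,0): R3 −= (-3)R0 → (0, 0, 3, 3, -1)
pivot(1,1)=-2: scale R1 → (0, 1, 7/2, -1, 2)
  clear (2,1): R2 −= (2)R1 → (0, 0, -8, 2, -9)
pivot(2,2)=-8: scale R2 → (0, 0, 1, -1/4, 9/8)
  clear (0,2): R0 −= (2)R2 → (1, 0, 0, 1/2, -5/4)
  clear (1,2): R1 −= (7/2)R2 → (0, 1, 0, -1/8, -31/16)
  clear (3,2): R3 −= (3)R2 → (0, 0, 0, 15/4, -35/8)
pivot(3,3)=15/4: scale R3 → (0, 0, 0, 1, -7/6)
  clear (0,3): R0 −= (1/2)R3 → (1, 0, 0, 0, -2/3)
  clear (1,3): R1 −= (-1/8)R3 → (0, 1, 0, 0, -25/12)
  clear (2,3): R2 −= (-1/4)R3 → (0, 0, 1, 0, 5/6)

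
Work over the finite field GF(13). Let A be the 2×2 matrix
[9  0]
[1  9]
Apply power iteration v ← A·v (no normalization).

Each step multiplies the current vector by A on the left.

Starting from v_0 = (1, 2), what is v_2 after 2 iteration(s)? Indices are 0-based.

v_0 = (1, 2).
v_1 = A·v_0 = (9, 6).
v_2 = A·v_1 = (3, 11).

v_2 = (3, 11)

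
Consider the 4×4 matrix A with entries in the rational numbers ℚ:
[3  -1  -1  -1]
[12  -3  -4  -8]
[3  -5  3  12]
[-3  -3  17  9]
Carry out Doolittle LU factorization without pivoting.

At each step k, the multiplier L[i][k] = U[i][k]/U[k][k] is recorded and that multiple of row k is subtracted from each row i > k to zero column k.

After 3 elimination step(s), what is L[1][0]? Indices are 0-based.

k=0: U[0][0]=3
  eliminate (1,0): mult=4, new row 1: (0, 1, 0, -4); set L[1][0]=4
  eliminate (2,0): mult=1, new row 2: (0, -4, 4, 13); set L[2][0]=1
  eliminate (3,0): mult=-1, new row 3: (0, -4, 16, 8); set L[3][0]=-1
k=1: U[1][1]=1
  eliminate (2,1): mult=-4, new row 2: (0, 0, 4, -3); set L[2][1]=-4
  eliminate (3,1): mult=-4, new row 3: (0, 0, 16, -8); set L[3][1]=-4
k=2: U[2][2]=4
  eliminate (3,2): mult=4, new row 3: (0, 0, 0, 4); set L[3][2]=4

L[1][0] = 4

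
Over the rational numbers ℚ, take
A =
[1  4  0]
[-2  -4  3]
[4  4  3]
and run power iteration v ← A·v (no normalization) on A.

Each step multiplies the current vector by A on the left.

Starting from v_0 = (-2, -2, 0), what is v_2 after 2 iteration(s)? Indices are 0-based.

v_0 = (-2, -2, 0).
v_1 = A·v_0 = (-10, 12, -16).
v_2 = A·v_1 = (38, -76, -40).

v_2 = (38, -76, -40)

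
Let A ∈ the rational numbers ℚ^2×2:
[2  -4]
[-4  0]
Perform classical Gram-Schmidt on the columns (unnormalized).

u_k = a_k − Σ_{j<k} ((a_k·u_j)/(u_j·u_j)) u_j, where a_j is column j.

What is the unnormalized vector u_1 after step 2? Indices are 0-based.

u_1 = (-16/5, -8/5)

Step 1: u_0 = a_0 = (2, -4).
Step 2: u_1 = a_1 − (-2/5)·u_0 = (-16/5, -8/5).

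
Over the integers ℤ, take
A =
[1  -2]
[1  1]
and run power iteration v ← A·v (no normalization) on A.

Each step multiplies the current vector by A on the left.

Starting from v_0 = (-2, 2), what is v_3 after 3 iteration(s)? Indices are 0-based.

v_3 = (6, -12)

v_0 = (-2, 2).
v_1 = A·v_0 = (-6, 0).
v_2 = A·v_1 = (-6, -6).
v_3 = A·v_2 = (6, -12).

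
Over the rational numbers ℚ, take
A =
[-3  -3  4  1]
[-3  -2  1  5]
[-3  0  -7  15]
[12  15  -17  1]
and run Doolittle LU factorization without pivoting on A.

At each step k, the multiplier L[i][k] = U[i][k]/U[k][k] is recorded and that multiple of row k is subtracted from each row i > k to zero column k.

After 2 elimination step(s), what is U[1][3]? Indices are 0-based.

[col 0] pivot -3
  R1 -= 1*R0 → (0, 1, -3, 4)  (L[1][0] := 1)
  R2 -= 1*R0 → (0, 3, -11, 14)  (L[2][0] := 1)
  R3 -= -4*R0 → (0, 3, -1, 5)  (L[3][0] := -4)
[col 1] pivot 1
  R2 -= 3*R1 → (0, 0, -2, 2)  (L[2][1] := 3)
  R3 -= 3*R1 → (0, 0, 8, -7)  (L[3][1] := 3)

U[1][3] = 4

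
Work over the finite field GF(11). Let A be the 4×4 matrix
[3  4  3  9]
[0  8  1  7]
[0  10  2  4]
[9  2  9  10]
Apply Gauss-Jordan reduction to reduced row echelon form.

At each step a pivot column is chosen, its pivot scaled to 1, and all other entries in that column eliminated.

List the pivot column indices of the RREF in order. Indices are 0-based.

step 1: normalize row 0 (÷3) = (1, 5, 1, 3)
  row 3: subtract 9×row0 = (0, 1, 0, 5)
step 2: normalize row 1 (÷8) = (0, 1, 7, 5)
  row 0: subtract 5×row1 = (1, 0, 10, 0)
  row 2: subtract 10×row1 = (0, 0, 9, 9)
  row 3: subtract 1×row1 = (0, 0, 4, 0)
step 3: normalize row 2 (÷9) = (0, 0, 1, 1)
  row 0: subtract 10×row2 = (1, 0, 0, 1)
  row 1: subtract 7×row2 = (0, 1, 0, 9)
  row 3: subtract 4×row2 = (0, 0, 0, 7)
step 4: normalize row 3 (÷7) = (0, 0, 0, 1)
  row 0: subtract 1×row3 = (1, 0, 0, 0)
  row 1: subtract 9×row3 = (0, 1, 0, 0)
  row 2: subtract 1×row3 = (0, 0, 1, 0)

pivot columns: 0, 1, 2, 3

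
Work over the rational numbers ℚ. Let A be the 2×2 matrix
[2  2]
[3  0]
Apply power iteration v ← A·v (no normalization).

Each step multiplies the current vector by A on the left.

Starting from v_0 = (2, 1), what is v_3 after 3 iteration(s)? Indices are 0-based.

v_0 = (2, 1).
v_1 = A·v_0 = (6, 6).
v_2 = A·v_1 = (24, 18).
v_3 = A·v_2 = (84, 72).

v_3 = (84, 72)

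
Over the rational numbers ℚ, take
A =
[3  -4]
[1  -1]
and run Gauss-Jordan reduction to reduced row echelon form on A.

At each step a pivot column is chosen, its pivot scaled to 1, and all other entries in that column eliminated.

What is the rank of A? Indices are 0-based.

rank = 2

[1] R0 /= 3  ⇒  (1, -4/3)
     R1 -= 1·R0  ⇒  (0, 1/3)
[2] R1 /= 1/3  ⇒  (0, 1)
     R0 -= -4/3·R1  ⇒  (1, 0)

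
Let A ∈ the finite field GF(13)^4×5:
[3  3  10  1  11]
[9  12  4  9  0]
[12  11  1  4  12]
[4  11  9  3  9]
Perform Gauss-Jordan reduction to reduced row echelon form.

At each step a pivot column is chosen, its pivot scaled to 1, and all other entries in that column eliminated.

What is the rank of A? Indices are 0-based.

[1] R0 /= 3  ⇒  (1, 1, 12, 9, 8)
     R1 -= 9·R0  ⇒  (0, 3, 0, 6, 6)
     R2 -= 12·R0  ⇒  (0, 12, 0, 0, 7)
     R3 -= 4·R0  ⇒  (0, 7, 0, 6, 3)
[2] R1 /= 3  ⇒  (0, 1, 0, 2, 2)
     R0 -= 1·R1  ⇒  (1, 0, 12, 7, 6)
     R2 -= 12·R1  ⇒  (0, 0, 0, 2, 9)
     R3 -= 7·R1  ⇒  (0, 0, 0, 5, 2)
column 2 empty below row 2
[3] R2 /= 2  ⇒  (0, 0, 0, 1, 11)
     R0 -= 7·R2  ⇒  (1, 0, 12, 0, 7)
     R1 -= 2·R2  ⇒  (0, 1, 0, 0, 6)
     R3 -= 5·R2  ⇒  (0, 0, 0, 0, 12)
[4] R3 /= 12  ⇒  (0, 0, 0, 0, 1)
     R0 -= 7·R3  ⇒  (1, 0, 12, 0, 0)
     R1 -= 6·R3  ⇒  (0, 1, 0, 0, 0)
     R2 -= 11·R3  ⇒  (0, 0, 0, 1, 0)

rank = 4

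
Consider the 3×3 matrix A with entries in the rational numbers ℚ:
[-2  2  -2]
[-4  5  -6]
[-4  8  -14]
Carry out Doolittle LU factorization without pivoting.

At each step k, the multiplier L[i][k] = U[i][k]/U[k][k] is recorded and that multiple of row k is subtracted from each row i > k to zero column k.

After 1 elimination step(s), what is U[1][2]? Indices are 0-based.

U[1][2] = -2

Step 1: pivot at (0,0) is -2.
  row1 ← row1 − (2)·row0  ⇒  L[1][0]=2, U row1=(0, 1, -2)
  row2 ← row2 − (2)·row0  ⇒  L[2][0]=2, U row2=(0, 4, -10)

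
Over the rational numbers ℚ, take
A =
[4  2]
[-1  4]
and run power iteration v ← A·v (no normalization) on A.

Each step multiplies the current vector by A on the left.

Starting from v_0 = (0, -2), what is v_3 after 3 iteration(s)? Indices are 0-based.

v_3 = (-184, -80)

v_0 = (0, -2).
v_1 = A·v_0 = (-4, -8).
v_2 = A·v_1 = (-32, -28).
v_3 = A·v_2 = (-184, -80).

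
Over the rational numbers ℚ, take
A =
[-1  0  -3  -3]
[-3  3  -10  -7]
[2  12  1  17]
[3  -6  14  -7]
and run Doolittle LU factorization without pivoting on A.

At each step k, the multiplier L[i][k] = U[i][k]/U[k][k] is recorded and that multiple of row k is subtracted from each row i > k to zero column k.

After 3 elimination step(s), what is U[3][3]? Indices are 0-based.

U[3][3] = -3

[col 0] pivot -1
  R1 -= 3*R0 → (0, 3, -1, 2)  (L[1][0] := 3)
  R2 -= -2*R0 → (0, 12, -5, 11)  (L[2][0] := -2)
  R3 -= -3*R0 → (0, -6, 5, -16)  (L[3][0] := -3)
[col 1] pivot 3
  R2 -= 4*R1 → (0, 0, -1, 3)  (L[2][1] := 4)
  R3 -= -2*R1 → (0, 0, 3, -12)  (L[3][1] := -2)
[col 2] pivot -1
  R3 -= -3*R2 → (0, 0, 0, -3)  (L[3][2] := -3)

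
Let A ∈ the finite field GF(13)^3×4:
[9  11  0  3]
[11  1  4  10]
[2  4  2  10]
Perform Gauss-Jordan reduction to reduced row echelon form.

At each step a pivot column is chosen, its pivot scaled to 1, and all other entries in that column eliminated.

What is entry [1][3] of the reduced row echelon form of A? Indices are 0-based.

pivot(0,0)=9: scale R0 → (1, 7, 0, 9)
  clear (1,0): R1 −= (11)R0 → (0, 2, 4, 2)
  clear (2,0): R2 −= (2)R0 → (0, 3, 2, 5)
pivot(1,1)=2: scale R1 → (0, 1, 2, 1)
  clear (0,1): R0 −= (7)R1 → (1, 0, 12, 2)
  clear (2,1): R2 −= (3)R1 → (0, 0, 9, 2)
pivot(2,2)=9: scale R2 → (0, 0, 1, 6)
  clear (0,2): R0 −= (12)R2 → (1, 0, 0, 8)
  clear (1,2): R1 −= (2)R2 → (0, 1, 0, 2)

M[1][3] = 2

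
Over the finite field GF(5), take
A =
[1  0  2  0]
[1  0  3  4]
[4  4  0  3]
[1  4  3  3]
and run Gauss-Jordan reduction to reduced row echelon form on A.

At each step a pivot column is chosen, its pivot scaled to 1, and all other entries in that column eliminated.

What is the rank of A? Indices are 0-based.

rank = 4

[1] R0 /= 1  ⇒  (1, 0, 2, 0)
     R1 -= 1·R0  ⇒  (0, 0, 1, 4)
     R2 -= 4·R0  ⇒  (0, 4, 2, 3)
     R3 -= 1·R0  ⇒  (0, 4, 1, 3)
[2] R1 <-> R2
[2] R1 /= 4  ⇒  (0, 1, 3, 2)
     R3 -= 4·R1  ⇒  (0, 0, 4, 0)
[3] R2 /= 1  ⇒  (0, 0, 1, 4)
     R0 -= 2·R2  ⇒  (1, 0, 0, 2)
     R1 -= 3·R2  ⇒  (0, 1, 0, 0)
     R3 -= 4·R2  ⇒  (0, 0, 0, 4)
[4] R3 /= 4  ⇒  (0, 0, 0, 1)
     R0 -= 2·R3  ⇒  (1, 0, 0, 0)
     R2 -= 4·R3  ⇒  (0, 0, 1, 0)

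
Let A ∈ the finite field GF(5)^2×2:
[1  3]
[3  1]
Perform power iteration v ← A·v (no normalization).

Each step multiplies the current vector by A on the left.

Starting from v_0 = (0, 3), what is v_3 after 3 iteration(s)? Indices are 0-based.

v_0 = (0, 3).
v_1 = A·v_0 = (4, 3).
v_2 = A·v_1 = (3, 0).
v_3 = A·v_2 = (3, 4).

v_3 = (3, 4)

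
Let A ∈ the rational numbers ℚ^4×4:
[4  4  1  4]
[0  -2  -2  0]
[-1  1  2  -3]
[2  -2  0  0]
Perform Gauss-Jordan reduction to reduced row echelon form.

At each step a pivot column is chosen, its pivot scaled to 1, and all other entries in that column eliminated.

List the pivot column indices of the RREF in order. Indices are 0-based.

pivot columns: 0, 1, 2, 3

pivot(0,0)=4: scale R0 → (1, 1, 1/4, 1)
  clear (2,0): R2 −= (-1)R0 → (0, 2, 9/4, -2)
  clear (3,0): R3 −= (2)R0 → (0, -4, -1/2, -2)
pivot(1,1)=-2: scale R1 → (0, 1, 1, 0)
  clear (0,1): R0 −= (1)R1 → (1, 0, -3/4, 1)
  clear (2,1): R2 −= (2)R1 → (0, 0, 1/4, -2)
  clear (3,1): R3 −= (-4)R1 → (0, 0, 7/2, -2)
pivot(2,2)=1/4: scale R2 → (0, 0, 1, -8)
  clear (0,2): R0 −= (-3/4)R2 → (1, 0, 0, -5)
  clear (1,2): R1 −= (1)R2 → (0, 1, 0, 8)
  clear (3,2): R3 −= (7/2)R2 → (0, 0, 0, 26)
pivot(3,3)=26: scale R3 → (0, 0, 0, 1)
  clear (0,3): R0 −= (-5)R3 → (1, 0, 0, 0)
  clear (1,3): R1 −= (8)R3 → (0, 1, 0, 0)
  clear (2,3): R2 −= (-8)R3 → (0, 0, 1, 0)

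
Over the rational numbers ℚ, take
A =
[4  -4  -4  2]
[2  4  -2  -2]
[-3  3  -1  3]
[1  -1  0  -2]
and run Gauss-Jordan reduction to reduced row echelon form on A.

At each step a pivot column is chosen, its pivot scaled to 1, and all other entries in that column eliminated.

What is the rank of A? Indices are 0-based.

step 1: normalize row 0 (÷4) = (1, -1, -1, 1/2)
  row 1: subtract 2×row0 = (0, 6, 0, -3)
  row 2: subtract -3×row0 = (0, 0, -4, 9/2)
  row 3: subtract 1×row0 = (0, 0, 1, -5/2)
step 2: normalize row 1 (÷6) = (0, 1, 0, -1/2)
  row 0: subtract -1×row1 = (1, 0, -1, 0)
step 3: normalize row 2 (÷-4) = (0, 0, 1, -9/8)
  row 0: subtract -1×row2 = (1, 0, 0, -9/8)
  row 3: subtract 1×row2 = (0, 0, 0, -11/8)
step 4: normalize row 3 (÷-11/8) = (0, 0, 0, 1)
  row 0: subtract -9/8×row3 = (1, 0, 0, 0)
  row 1: subtract -1/2×row3 = (0, 1, 0, 0)
  row 2: subtract -9/8×row3 = (0, 0, 1, 0)

rank = 4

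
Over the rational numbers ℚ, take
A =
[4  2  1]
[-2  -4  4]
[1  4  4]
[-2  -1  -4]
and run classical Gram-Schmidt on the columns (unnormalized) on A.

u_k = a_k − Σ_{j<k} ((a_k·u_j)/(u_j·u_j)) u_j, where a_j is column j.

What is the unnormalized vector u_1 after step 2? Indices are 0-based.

u_1 = (-38/25, -56/25, 78/25, 19/25)

Step 1: u_0 = a_0 = (4, -2, 1, -2).
Step 2: u_1 = a_1 − (22/25)·u_0 = (-38/25, -56/25, 78/25, 19/25).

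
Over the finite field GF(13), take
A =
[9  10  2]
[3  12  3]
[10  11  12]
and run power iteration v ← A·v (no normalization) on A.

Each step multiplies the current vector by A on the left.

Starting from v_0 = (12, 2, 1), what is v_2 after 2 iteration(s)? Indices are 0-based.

v_2 = (2, 9, 6)

v_0 = (12, 2, 1).
v_1 = A·v_0 = (0, 11, 11).
v_2 = A·v_1 = (2, 9, 6).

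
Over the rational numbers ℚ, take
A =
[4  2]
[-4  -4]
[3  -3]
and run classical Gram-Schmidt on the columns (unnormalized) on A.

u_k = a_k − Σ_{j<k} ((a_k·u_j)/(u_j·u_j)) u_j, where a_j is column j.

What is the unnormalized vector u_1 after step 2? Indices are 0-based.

u_1 = (22/41, -104/41, -168/41)

Step 1: u_0 = a_0 = (4, -4, 3).
Step 2: u_1 = a_1 − (15/41)·u_0 = (22/41, -104/41, -168/41).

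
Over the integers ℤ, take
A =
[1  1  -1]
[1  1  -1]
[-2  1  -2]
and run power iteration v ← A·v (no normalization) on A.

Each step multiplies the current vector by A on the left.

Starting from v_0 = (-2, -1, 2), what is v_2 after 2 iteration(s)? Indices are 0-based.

v_2 = (-9, -9, 7)

v_0 = (-2, -1, 2).
v_1 = A·v_0 = (-5, -5, -1).
v_2 = A·v_1 = (-9, -9, 7).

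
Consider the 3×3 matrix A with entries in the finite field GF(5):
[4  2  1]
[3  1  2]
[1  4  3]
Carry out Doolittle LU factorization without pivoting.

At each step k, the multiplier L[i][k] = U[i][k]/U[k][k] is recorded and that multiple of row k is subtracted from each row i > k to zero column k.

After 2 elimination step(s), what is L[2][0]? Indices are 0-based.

Step 1: pivot at (0,0) is 4.
  row1 ← row1 − (2)·row0  ⇒  L[1][0]=2, U row1=(0, 2, 0)
  row2 ← row2 − (4)·row0  ⇒  L[2][0]=4, U row2=(0, 1, 4)
Step 2: pivot at (1,1) is 2.
  row2 ← row2 − (3)·row1  ⇒  L[2][1]=3, U row2=(0, 0, 4)

L[2][0] = 4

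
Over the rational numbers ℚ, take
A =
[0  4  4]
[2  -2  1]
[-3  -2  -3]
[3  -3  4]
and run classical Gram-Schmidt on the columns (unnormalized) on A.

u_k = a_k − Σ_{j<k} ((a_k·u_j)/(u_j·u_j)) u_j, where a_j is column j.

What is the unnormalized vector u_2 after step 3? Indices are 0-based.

Step 1: u_0 = a_0 = (0, 2, -3, 3).
Step 2: u_1 = a_1 − (-7/22)·u_0 = (4, -15/11, -65/22, -45/22).
Step 3: u_2 = a_2 − (23/22)·u_0 − (337/677)·u_1 = (1360/677, -279/677, 1088/677, 1274/677).

u_2 = (1360/677, -279/677, 1088/677, 1274/677)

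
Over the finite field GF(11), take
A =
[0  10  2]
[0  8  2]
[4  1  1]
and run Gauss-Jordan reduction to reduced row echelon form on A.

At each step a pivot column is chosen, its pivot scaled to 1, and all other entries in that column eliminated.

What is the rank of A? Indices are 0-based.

rank = 3

pivot(0,0): swap R0↔R2
pivot(0,0)=4: scale R0 → (1, 3, 3)
pivot(1,1)=8: scale R1 → (0, 1, 3)
  clear (0,1): R0 −= (3)R1 → (1, 0, 5)
  clear (2,1): R2 −= (10)R1 → (0, 0, 5)
pivot(2,2)=5: scale R2 → (0, 0, 1)
  clear (0,2): R0 −= (5)R2 → (1, 0, 0)
  clear (1,2): R1 −= (3)R2 → (0, 1, 0)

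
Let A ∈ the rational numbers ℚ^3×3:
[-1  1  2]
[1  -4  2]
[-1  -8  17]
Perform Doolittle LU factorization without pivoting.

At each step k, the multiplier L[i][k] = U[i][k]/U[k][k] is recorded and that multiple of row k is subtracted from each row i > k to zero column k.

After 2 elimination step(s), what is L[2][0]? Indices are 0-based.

L[2][0] = 1

Step 1: pivot at (0,0) is -1.
  row1 ← row1 − (-1)·row0  ⇒  L[1][0]=-1, U row1=(0, -3, 4)
  row2 ← row2 − (1)·row0  ⇒  L[2][0]=1, U row2=(0, -9, 15)
Step 2: pivot at (1,1) is -3.
  row2 ← row2 − (3)·row1  ⇒  L[2][1]=3, U row2=(0, 0, 3)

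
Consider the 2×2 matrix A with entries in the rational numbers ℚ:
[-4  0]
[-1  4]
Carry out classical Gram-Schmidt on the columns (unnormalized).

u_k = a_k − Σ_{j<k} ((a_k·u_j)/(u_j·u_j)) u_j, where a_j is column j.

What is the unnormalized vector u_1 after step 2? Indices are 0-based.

u_1 = (-16/17, 64/17)

Step 1: u_0 = a_0 = (-4, -1).
Step 2: u_1 = a_1 − (-4/17)·u_0 = (-16/17, 64/17).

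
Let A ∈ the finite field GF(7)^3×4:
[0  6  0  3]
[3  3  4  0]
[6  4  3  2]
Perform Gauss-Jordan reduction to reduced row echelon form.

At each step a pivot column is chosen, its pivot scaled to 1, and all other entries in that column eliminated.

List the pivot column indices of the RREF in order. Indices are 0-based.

[1] R0 <-> R1
[1] R0 /= 3  ⇒  (1, 1, 6, 0)
     R2 -= 6·R0  ⇒  (0, 5, 2, 2)
[2] R1 /= 6  ⇒  (0, 1, 0, 4)
     R0 -= 1·R1  ⇒  (1, 0, 6, 3)
     R2 -= 5·R1  ⇒  (0, 0, 2, 3)
[3] R2 /= 2  ⇒  (0, 0, 1, 5)
     R0 -= 6·R2  ⇒  (1, 0, 0, 1)

pivot columns: 0, 1, 2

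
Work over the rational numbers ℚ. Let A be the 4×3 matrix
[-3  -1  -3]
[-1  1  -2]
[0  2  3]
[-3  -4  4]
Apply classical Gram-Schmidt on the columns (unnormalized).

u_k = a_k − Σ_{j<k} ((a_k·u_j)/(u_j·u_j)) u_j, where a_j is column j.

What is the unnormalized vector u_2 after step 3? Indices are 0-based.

Step 1: u_0 = a_0 = (-3, -1, 0, -3).
Step 2: u_1 = a_1 − (14/19)·u_0 = (23/19, 33/19, 2, -34/19).
Step 3: u_2 = a_2 − (-1/19)·u_0 − (-157/222)·u_1 = (-511/222, -61/74, 490/111, 286/111).

u_2 = (-511/222, -61/74, 490/111, 286/111)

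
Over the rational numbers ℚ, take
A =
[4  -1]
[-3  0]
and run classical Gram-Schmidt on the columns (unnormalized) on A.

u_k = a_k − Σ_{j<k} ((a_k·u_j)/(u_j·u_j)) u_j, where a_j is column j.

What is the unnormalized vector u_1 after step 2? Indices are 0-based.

Step 1: u_0 = a_0 = (4, -3).
Step 2: u_1 = a_1 − (-4/25)·u_0 = (-9/25, -12/25).

u_1 = (-9/25, -12/25)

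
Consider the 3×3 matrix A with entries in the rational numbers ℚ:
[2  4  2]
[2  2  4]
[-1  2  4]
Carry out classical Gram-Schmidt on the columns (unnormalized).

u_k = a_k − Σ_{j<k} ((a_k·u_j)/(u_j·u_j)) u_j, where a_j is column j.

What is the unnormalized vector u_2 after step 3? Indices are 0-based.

u_2 = (-54/29, 72/29, 36/29)

Step 1: u_0 = a_0 = (2, 2, -1).
Step 2: u_1 = a_1 − (10/9)·u_0 = (16/9, -2/9, 28/9).
Step 3: u_2 = a_2 − (8/9)·u_0 − (34/29)·u_1 = (-54/29, 72/29, 36/29).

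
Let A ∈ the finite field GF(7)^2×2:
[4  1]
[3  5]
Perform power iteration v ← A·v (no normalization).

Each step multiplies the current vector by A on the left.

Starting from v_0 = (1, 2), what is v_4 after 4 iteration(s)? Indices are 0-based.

v_4 = (1, 5)

v_0 = (1, 2).
v_1 = A·v_0 = (6, 6).
v_2 = A·v_1 = (2, 6).
v_3 = A·v_2 = (0, 1).
v_4 = A·v_3 = (1, 5).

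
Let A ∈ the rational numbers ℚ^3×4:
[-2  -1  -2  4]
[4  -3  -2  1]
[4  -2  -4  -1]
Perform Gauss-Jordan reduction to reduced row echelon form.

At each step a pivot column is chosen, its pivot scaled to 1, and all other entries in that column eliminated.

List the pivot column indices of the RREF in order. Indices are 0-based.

pivot columns: 0, 1, 2

pivot(0,0)=-2: scale R0 → (1, 1/2, 1, -2)
  clear (1,0): R1 −= (4)R0 → (0, -5, -6, 9)
  clear (2,0): R2 −= (4)R0 → (0, -4, -8, 7)
pivot(1,1)=-5: scale R1 → (0, 1, 6/5, -9/5)
  clear (0,1): R0 −= (1/2)R1 → (1, 0, 2/5, -11/10)
  clear (2,1): R2 −= (-4)R1 → (0, 0, -16/5, -1/5)
pivot(2,2)=-16/5: scale R2 → (0, 0, 1, 1/16)
  clear (0,2): R0 −= (2/5)R2 → (1, 0, 0, -9/8)
  clear (1,2): R1 −= (6/5)R2 → (0, 1, 0, -15/8)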